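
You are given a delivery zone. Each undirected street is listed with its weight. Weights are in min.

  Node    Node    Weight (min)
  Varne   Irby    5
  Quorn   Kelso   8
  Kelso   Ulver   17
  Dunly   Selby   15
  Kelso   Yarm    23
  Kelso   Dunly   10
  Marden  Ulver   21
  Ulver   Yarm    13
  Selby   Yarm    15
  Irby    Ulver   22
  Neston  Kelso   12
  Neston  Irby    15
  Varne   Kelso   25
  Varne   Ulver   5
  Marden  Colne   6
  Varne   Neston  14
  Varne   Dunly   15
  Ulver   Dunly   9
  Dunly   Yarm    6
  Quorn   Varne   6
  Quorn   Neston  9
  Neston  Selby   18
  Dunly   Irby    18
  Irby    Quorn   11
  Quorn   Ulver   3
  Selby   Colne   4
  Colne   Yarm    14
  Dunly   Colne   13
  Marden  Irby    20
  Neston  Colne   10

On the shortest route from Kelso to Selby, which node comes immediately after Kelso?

Compare a few routes:
Kelso–Neston–Colne–Selby: 12+10+4 = 26
Kelso–Dunly–Selby: 10+15 = 25
Kelso–Dunly–Colne–Selby: 10+13+4 = 27
Cheapest is Kelso–Dunly–Selby at 25 min.
So from Kelso the first move is to Dunly.

Dunly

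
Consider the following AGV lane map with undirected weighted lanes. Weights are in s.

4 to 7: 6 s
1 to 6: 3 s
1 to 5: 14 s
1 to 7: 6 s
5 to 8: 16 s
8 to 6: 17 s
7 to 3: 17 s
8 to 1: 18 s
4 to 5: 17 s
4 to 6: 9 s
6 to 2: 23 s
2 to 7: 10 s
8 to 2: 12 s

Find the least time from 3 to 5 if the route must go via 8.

Shortest 3→8: 3 → 7 → 2 → 8 = 39
Best 8 to 5: 8 → 5 costing 16
Total via 8: 39 + 16 = 55 s.

55 s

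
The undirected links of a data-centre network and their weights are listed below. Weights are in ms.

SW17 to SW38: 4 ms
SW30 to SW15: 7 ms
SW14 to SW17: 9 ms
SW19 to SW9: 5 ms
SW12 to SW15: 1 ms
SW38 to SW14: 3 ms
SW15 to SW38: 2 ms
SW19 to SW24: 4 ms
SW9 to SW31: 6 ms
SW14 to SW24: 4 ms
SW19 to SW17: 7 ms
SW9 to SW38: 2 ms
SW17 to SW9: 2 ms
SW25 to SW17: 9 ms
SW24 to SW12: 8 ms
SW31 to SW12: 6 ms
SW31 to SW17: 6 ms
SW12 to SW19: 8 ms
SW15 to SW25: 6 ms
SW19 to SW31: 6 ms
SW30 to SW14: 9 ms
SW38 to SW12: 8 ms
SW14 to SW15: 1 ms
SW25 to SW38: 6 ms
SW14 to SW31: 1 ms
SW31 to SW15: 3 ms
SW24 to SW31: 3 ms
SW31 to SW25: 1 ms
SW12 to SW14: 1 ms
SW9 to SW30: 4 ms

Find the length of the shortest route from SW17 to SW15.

6 ms

Running Dijkstra from SW17:
SW17: 0
SW9: 2  (via SW17)
SW38: 4  (via SW17)
SW15: 6  (via SW38)
Shortest route: SW17 → SW38 → SW15 = 6 ms.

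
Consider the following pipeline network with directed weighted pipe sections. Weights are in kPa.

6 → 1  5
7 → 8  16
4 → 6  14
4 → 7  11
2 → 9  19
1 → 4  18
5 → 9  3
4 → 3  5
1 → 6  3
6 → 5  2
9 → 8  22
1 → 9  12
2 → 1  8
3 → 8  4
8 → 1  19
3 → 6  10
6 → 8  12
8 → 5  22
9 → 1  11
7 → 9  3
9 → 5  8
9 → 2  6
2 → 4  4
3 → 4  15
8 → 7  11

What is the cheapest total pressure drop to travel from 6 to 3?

20 kPa

Candidate routes:
6–1–9–2–4–3: 5+12+6+4+5 = 32
6–5–9–1–4–3: 2+3+11+18+5 = 39
6–1–4–3: 5+18+5 = 28
6–5–9–2–4–3: 2+3+6+4+5 = 20
The minimum is 20 kPa via 6–5–9–2–4–3.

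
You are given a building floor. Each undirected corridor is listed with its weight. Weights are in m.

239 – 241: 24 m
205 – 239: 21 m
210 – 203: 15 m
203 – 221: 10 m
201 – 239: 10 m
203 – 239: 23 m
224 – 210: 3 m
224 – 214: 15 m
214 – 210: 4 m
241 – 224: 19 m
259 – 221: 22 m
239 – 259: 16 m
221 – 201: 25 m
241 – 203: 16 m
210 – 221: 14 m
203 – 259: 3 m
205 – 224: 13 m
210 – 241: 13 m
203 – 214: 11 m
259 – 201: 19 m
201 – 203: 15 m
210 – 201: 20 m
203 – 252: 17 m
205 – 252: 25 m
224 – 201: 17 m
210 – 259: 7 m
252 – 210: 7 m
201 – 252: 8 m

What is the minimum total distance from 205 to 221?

30 m

Settle nodes by increasing distance from 205:
205: 0
224: 13  (via 205)
210: 16  (via 224)
214: 20  (via 210)
239: 21  (via 205)
259: 23  (via 210)
252: 23  (via 210)
203: 26  (via 259)
241: 29  (via 210)
201: 30  (via 224)
221: 30  (via 210)
Shortest route: 205–224–210–221 = 30 m.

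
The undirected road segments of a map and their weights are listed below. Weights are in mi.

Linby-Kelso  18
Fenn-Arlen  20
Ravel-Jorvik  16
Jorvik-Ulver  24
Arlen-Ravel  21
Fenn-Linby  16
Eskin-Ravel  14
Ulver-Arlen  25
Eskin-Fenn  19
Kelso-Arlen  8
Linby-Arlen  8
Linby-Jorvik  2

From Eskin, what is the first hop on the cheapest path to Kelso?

Candidate routes:
Eskin - Ravel - Arlen - Kelso: 14+21+8 = 43
Eskin - Fenn - Arlen - Kelso: 19+20+8 = 47
Cheapest is Eskin - Ravel - Arlen - Kelso at 43 mi.
So from Eskin the first move is to Ravel.

Ravel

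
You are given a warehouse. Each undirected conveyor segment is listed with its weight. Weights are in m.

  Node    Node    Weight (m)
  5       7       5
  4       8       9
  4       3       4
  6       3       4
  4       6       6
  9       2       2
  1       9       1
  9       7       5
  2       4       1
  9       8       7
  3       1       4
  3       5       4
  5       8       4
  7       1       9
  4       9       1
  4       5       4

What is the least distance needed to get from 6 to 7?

12 m

Compare a few routes:
6 → 4 → 9 → 7: 6+1+5 = 12
6 → 3 → 5 → 7: 4+4+5 = 13
The minimum is 12 m via 6 → 4 → 9 → 7.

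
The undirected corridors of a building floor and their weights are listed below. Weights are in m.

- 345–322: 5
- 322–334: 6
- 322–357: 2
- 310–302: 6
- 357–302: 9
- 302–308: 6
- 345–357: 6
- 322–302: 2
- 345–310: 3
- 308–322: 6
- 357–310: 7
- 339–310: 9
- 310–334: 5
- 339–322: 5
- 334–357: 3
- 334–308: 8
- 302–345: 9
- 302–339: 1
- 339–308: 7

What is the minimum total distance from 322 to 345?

Candidate routes:
322–345: 5 = 5
322–302–310–345: 2+6+3 = 11
322–357–345: 2+6 = 8
322–302–345: 2+9 = 11
Cheapest is 322–345 at 5 m.

5 m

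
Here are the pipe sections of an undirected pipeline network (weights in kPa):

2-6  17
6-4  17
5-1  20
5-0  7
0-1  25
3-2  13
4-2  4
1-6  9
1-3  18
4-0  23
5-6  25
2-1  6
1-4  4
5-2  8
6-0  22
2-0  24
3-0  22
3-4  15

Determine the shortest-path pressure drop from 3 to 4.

Enumerating some paths:
3–2–1–4: 13+6+4 = 23
3–4: 15 = 15
3–2–4: 13+4 = 17
3–1–4: 18+4 = 22
The minimum is 15 kPa via 3–4.

15 kPa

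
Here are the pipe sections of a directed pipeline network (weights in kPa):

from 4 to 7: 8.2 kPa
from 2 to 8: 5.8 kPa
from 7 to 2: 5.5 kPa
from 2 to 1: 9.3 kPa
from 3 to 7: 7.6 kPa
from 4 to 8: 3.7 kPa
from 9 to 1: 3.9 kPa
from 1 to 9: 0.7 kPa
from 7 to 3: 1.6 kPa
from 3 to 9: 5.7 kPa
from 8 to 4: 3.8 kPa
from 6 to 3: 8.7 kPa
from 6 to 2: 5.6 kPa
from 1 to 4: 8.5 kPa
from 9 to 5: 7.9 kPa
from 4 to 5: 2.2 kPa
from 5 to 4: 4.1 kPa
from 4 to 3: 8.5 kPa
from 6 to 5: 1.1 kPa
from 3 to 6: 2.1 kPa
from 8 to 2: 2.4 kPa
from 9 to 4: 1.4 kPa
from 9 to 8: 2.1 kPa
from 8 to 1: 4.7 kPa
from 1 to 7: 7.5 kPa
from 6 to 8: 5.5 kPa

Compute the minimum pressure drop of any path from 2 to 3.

18.1 kPa

Running Dijkstra from 2:
2: 0
8: 5.8  (via 2)
1: 9.3  (via 2)
4: 9.6  (via 8)
9: 10  (via 1)
5: 11.8  (via 4)
7: 16.8  (via 1)
3: 18.1  (via 4)
Shortest route: 2–8–4–3 = 18.1 kPa.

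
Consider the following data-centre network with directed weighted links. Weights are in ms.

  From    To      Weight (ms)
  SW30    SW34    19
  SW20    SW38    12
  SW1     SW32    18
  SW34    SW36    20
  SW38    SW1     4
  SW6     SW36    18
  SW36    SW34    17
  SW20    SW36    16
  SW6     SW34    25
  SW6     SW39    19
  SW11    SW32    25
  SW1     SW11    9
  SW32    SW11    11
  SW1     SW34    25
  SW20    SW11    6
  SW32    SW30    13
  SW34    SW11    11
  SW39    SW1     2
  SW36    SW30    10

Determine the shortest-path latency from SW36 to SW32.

Enumerating some paths:
SW36 → SW30 → SW34 → SW11 → SW32: 10+19+11+25 = 65
SW36 → SW34 → SW11 → SW32: 17+11+25 = 53
Cheapest is SW36 → SW34 → SW11 → SW32 at 53 ms.

53 ms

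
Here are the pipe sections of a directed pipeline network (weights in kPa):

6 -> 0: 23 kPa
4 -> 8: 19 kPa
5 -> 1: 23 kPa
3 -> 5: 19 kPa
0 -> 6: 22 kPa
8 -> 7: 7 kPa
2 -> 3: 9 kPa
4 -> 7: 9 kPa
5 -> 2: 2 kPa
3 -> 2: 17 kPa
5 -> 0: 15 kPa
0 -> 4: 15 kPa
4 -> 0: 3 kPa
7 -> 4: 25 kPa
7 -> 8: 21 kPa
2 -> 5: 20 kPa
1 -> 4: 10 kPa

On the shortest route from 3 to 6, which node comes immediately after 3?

Enumerating some paths:
3 → 2 → 5 → 0 → 6: 17+20+15+22 = 74
3 → 5 → 0 → 6: 19+15+22 = 56
The minimum is 56 kPa via 3 → 5 → 0 → 6.
So from 3 the first move is to 5.

5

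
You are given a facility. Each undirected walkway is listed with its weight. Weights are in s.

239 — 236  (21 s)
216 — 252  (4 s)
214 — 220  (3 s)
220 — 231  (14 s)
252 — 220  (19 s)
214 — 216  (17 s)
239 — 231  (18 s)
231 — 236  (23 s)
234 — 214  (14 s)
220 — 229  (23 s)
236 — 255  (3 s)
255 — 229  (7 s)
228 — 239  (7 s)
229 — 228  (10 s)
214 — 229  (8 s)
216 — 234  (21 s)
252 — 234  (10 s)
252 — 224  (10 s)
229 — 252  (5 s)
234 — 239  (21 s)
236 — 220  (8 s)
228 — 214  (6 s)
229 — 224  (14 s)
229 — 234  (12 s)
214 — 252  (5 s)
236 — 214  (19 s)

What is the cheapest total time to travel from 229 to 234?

12 s

Running Dijkstra from 229:
229: 0
252: 5  (via 229)
255: 7  (via 229)
214: 8  (via 229)
216: 9  (via 252)
236: 10  (via 255)
228: 10  (via 229)
220: 11  (via 214)
234: 12  (via 229)
Shortest route: 229–234 = 12 s.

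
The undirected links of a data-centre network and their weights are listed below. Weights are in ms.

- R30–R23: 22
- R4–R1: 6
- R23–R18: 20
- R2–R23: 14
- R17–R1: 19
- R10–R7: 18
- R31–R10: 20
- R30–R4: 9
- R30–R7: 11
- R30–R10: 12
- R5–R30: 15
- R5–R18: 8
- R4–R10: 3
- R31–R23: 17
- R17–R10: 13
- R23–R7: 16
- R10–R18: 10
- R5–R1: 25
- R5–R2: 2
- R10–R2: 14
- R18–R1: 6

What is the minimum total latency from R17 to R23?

Candidate routes:
R17–R10–R2–R23: 13+14+14 = 41
R17–R10–R18–R23: 13+10+20 = 43
Cheapest is R17–R10–R2–R23 at 41 ms.

41 ms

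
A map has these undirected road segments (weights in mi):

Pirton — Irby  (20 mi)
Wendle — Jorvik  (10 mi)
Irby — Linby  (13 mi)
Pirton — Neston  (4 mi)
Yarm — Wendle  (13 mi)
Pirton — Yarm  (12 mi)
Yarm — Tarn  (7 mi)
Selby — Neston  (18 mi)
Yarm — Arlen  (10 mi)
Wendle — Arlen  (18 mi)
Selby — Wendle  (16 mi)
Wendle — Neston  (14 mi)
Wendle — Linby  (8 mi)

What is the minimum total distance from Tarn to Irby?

39 mi

Settle nodes by increasing distance from Tarn:
Tarn: 0
Yarm: 7  (via Tarn)
Arlen: 17  (via Yarm)
Pirton: 19  (via Yarm)
Wendle: 20  (via Yarm)
Neston: 23  (via Pirton)
Linby: 28  (via Wendle)
Jorvik: 30  (via Wendle)
Selby: 36  (via Wendle)
Irby: 39  (via Pirton)
Shortest route: Tarn–Yarm–Pirton–Irby = 39 mi.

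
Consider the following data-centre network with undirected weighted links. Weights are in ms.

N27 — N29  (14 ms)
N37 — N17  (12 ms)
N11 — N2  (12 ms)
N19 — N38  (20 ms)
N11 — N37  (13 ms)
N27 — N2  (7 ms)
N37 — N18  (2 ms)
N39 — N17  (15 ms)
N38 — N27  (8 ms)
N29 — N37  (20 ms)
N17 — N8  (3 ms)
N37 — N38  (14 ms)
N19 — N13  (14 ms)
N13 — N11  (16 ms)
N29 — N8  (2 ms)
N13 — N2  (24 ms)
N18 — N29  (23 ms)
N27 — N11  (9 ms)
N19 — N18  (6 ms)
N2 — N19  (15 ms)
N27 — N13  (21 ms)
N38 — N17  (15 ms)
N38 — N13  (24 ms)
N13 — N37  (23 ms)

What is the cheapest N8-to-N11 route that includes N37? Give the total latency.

Best N8 to N37: N8–N17–N37 costing 15
Shortest N37→N11: N37–N11 = 13
Total via N37: 15 + 13 = 28 ms.

28 ms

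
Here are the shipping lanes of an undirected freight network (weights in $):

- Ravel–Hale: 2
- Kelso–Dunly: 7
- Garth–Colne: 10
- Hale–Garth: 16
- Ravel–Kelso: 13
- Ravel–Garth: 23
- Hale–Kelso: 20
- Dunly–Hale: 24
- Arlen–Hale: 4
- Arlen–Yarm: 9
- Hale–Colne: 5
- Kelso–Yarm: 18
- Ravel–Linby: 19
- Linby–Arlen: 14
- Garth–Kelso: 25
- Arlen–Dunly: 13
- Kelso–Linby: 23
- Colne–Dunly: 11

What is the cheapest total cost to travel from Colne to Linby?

$23

Running Dijkstra from Colne:
Colne: 0
Hale: 5  (via Colne)
Ravel: 7  (via Hale)
Arlen: 9  (via Hale)
Garth: 10  (via Colne)
Dunly: 11  (via Colne)
Kelso: 18  (via Dunly)
Yarm: 18  (via Arlen)
Linby: 23  (via Arlen)
Shortest route: Colne → Hale → Arlen → Linby = $23.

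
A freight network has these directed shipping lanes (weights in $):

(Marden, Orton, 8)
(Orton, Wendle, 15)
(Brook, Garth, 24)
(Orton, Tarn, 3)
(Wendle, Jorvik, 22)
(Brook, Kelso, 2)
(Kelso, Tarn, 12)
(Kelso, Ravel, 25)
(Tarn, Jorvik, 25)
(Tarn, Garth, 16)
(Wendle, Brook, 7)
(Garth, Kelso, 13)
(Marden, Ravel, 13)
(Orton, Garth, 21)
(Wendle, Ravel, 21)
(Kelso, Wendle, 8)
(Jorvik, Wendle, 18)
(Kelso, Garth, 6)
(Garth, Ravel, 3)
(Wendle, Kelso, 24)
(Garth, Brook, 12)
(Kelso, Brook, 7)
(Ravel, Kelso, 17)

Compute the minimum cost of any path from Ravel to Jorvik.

Compare a few routes:
Ravel–Kelso–Wendle–Jorvik: 17+8+22 = 47
Ravel–Kelso–Tarn–Jorvik: 17+12+25 = 54
The minimum is $47 via Ravel–Kelso–Wendle–Jorvik.

$47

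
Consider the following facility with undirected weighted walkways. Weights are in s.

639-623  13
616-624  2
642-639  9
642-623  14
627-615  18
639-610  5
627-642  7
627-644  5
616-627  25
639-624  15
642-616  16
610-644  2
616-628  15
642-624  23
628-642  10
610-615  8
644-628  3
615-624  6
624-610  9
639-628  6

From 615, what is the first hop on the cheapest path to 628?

Candidate routes:
615 - 610 - 644 - 628: 8+2+3 = 13
615 - 610 - 639 - 628: 8+5+6 = 19
Cheapest is 615 - 610 - 644 - 628 at 13 s.
So from 615 the first move is to 610.

610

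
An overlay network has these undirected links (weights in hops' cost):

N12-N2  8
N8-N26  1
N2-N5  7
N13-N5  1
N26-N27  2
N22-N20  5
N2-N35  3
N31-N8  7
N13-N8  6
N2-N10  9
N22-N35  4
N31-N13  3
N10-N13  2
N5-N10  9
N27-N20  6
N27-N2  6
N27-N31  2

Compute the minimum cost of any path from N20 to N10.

Settle nodes by increasing distance from N20:
N20: 0
N22: 5  (via N20)
N27: 6  (via N20)
N31: 8  (via N27)
N26: 8  (via N27)
N35: 9  (via N22)
N8: 9  (via N26)
N13: 11  (via N31)
N5: 12  (via N13)
N2: 12  (via N27)
N10: 13  (via N13)
Shortest route: N20–N27–N31–N13–N10 = 13 hops' cost.

13 hops' cost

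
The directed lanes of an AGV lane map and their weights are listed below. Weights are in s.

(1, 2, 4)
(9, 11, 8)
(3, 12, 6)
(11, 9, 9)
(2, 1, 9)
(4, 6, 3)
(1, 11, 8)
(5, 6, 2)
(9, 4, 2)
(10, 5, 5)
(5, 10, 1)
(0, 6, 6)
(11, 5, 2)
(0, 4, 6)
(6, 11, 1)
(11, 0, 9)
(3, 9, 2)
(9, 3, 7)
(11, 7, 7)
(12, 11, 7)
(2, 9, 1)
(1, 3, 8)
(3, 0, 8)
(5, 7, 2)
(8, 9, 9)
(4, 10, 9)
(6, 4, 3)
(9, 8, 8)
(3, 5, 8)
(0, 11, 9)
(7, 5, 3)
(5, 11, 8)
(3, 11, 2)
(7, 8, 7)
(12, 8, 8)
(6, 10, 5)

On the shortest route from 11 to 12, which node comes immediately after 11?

Enumerating some paths:
11–5–7–8–9–3–12: 2+2+7+9+7+6 = 33
11–7–8–9–3–12: 7+7+9+7+6 = 36
11–9–3–12: 9+7+6 = 22
The minimum is 22 s via 11–9–3–12.
So from 11 the first move is to 9.

9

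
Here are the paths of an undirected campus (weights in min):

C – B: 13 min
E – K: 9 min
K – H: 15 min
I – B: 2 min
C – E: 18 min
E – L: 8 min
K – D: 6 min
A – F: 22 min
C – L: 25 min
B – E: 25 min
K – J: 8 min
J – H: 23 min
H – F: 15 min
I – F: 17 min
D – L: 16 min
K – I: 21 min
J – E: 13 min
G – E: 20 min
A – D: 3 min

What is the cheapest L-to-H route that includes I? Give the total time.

Shortest L→I: L–E–B–I = 35
Best I to H: I–F–H costing 32
Total via I: 35 + 32 = 67 min.

67 min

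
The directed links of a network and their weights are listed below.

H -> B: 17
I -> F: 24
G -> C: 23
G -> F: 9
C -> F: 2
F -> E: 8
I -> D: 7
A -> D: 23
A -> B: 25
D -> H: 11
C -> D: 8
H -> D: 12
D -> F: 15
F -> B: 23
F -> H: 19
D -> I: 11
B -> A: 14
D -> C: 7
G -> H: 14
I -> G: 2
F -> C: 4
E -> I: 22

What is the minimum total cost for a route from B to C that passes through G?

Shortest B→G: B → A → D → I → G = 50
Shortest G→C: G → F → C = 13
Total via G: 50 + 13 = 63.

63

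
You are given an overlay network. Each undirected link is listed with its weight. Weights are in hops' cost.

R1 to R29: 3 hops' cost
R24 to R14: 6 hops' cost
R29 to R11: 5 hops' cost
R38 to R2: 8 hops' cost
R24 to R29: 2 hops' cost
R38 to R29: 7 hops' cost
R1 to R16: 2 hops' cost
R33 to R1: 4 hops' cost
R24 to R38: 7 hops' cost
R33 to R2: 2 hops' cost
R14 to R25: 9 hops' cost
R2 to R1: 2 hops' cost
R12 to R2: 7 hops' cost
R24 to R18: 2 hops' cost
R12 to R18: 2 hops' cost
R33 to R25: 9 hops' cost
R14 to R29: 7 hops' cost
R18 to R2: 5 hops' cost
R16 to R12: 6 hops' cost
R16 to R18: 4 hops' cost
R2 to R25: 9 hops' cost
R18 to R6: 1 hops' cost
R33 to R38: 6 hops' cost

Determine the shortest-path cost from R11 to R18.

Running Dijkstra from R11:
R11: 0
R29: 5  (via R11)
R24: 7  (via R29)
R1: 8  (via R29)
R18: 9  (via R24)
Shortest route: R11–R29–R24–R18 = 9 hops' cost.

9 hops' cost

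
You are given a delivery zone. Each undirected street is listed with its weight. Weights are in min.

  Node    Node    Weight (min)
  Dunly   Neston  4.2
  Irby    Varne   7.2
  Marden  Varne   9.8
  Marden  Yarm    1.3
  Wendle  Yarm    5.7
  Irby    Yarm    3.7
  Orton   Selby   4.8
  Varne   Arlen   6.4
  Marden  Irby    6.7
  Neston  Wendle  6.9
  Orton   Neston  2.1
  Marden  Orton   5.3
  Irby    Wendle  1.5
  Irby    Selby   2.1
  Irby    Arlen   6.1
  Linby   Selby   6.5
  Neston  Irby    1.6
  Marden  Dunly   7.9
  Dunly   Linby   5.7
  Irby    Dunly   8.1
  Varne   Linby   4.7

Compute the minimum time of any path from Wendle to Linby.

Settle nodes by increasing distance from Wendle:
Wendle: 0
Irby: 1.5  (via Wendle)
Neston: 3.1  (via Irby)
Selby: 3.6  (via Irby)
Yarm: 5.2  (via Irby)
Orton: 5.2  (via Neston)
Marden: 6.5  (via Yarm)
Dunly: 7.3  (via Neston)
Arlen: 7.6  (via Irby)
Varne: 8.7  (via Irby)
Linby: 10.1  (via Selby)
Shortest route: Wendle–Irby–Selby–Linby = 10.1 min.

10.1 min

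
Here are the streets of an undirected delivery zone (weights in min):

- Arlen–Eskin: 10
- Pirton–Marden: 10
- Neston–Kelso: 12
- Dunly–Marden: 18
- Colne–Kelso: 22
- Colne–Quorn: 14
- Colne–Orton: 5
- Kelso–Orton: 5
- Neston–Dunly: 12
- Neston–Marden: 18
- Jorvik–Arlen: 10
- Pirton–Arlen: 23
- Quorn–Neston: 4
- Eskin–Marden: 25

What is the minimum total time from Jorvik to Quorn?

65 min

Settle nodes by increasing distance from Jorvik:
Jorvik: 0
Arlen: 10  (via Jorvik)
Eskin: 20  (via Arlen)
Pirton: 33  (via Arlen)
Marden: 43  (via Pirton)
Neston: 61  (via Marden)
Dunly: 61  (via Marden)
Quorn: 65  (via Neston)
Shortest route: Jorvik → Arlen → Pirton → Marden → Neston → Quorn = 65 min.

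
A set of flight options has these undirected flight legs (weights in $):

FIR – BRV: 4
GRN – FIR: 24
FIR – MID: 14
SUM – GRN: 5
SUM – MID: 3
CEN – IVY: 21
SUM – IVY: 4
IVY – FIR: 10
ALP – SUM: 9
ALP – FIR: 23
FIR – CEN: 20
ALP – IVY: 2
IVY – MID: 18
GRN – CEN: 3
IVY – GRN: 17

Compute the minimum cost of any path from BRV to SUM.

$18

Settle nodes by increasing distance from BRV:
BRV: 0
FIR: 4  (via BRV)
IVY: 14  (via FIR)
ALP: 16  (via IVY)
MID: 18  (via FIR)
SUM: 18  (via IVY)
Shortest route: BRV → FIR → IVY → SUM = $18.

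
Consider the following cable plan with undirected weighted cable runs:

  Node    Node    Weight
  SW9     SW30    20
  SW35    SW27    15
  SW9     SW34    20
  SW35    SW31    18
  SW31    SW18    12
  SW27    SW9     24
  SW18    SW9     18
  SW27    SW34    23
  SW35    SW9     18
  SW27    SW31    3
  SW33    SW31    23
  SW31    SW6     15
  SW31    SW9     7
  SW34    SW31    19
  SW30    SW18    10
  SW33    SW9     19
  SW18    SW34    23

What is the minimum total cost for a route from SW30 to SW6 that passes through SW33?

77

Shortest SW30→SW33: SW30–SW9–SW33 = 39
Best SW33 to SW6: SW33–SW31–SW6 costing 38
Total via SW33: 39 + 38 = 77.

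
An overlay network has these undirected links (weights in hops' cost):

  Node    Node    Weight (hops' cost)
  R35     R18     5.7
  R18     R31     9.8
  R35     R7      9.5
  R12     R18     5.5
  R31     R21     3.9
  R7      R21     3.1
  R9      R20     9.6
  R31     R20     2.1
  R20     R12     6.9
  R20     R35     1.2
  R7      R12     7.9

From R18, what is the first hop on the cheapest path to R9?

R35

Candidate routes:
R18–R31–R20–R9: 9.8+2.1+9.6 = 21.5
R18–R35–R20–R9: 5.7+1.2+9.6 = 16.5
The minimum is 16.5 hops' cost via R18–R35–R20–R9.
So from R18 the first move is to R35.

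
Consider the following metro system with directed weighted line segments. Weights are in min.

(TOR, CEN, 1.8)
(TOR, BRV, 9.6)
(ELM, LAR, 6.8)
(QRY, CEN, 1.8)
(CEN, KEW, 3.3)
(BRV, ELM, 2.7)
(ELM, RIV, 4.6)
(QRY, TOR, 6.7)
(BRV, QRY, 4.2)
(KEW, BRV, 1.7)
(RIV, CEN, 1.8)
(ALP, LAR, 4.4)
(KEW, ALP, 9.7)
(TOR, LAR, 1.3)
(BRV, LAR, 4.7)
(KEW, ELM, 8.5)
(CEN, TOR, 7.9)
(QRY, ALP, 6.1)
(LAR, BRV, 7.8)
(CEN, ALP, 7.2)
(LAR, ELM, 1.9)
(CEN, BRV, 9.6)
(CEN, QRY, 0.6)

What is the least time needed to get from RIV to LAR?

Shortest distances from RIV:
RIV: 0
CEN: 1.8  (via RIV)
QRY: 2.4  (via CEN)
KEW: 5.1  (via CEN)
BRV: 6.8  (via KEW)
ALP: 8.5  (via QRY)
TOR: 9.1  (via QRY)
ELM: 9.5  (via BRV)
LAR: 10.4  (via TOR)
Shortest route: RIV → CEN → QRY → TOR → LAR = 10.4 min.

10.4 min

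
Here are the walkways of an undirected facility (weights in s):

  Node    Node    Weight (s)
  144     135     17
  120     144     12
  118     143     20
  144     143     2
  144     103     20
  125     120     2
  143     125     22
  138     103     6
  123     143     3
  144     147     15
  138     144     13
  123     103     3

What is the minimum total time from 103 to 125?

22 s

Shortest distances from 103:
103: 0
123: 3  (via 103)
143: 6  (via 123)
138: 6  (via 103)
144: 8  (via 143)
120: 20  (via 144)
125: 22  (via 120)
Shortest route: 103 → 123 → 143 → 144 → 120 → 125 = 22 s.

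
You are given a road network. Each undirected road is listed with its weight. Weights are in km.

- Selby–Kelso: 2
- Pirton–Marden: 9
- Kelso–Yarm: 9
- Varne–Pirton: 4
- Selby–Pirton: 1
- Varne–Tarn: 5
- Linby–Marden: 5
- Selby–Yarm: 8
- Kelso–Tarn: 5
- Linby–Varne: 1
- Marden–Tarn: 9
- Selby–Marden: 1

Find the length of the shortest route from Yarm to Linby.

Running Dijkstra from Yarm:
Yarm: 0
Selby: 8  (via Yarm)
Pirton: 9  (via Selby)
Kelso: 9  (via Yarm)
Marden: 9  (via Selby)
Varne: 13  (via Pirton)
Tarn: 14  (via Kelso)
Linby: 14  (via Marden)
Shortest route: Yarm–Selby–Marden–Linby = 14 km.

14 km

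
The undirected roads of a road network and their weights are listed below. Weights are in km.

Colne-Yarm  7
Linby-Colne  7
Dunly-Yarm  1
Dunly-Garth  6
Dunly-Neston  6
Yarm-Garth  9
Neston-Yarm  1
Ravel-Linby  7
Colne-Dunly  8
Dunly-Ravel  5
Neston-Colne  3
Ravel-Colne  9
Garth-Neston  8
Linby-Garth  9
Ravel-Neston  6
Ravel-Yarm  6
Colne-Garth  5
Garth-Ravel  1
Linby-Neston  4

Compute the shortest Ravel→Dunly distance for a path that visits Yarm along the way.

Shortest Ravel→Yarm: Ravel–Yarm = 6
Best Yarm to Dunly: Yarm–Dunly costing 1
Total via Yarm: 6 + 1 = 7 km.

7 km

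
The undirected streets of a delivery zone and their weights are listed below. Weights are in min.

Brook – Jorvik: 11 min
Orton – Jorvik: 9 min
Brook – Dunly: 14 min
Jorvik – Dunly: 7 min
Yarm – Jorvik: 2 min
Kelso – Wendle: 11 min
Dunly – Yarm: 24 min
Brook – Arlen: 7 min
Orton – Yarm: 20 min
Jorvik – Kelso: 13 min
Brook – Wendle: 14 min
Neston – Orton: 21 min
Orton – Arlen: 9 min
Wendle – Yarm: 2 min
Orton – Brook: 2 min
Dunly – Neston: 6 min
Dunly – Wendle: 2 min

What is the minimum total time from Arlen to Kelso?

Settle nodes by increasing distance from Arlen:
Arlen: 0
Brook: 7  (via Arlen)
Orton: 9  (via Arlen)
Jorvik: 18  (via Brook)
Yarm: 20  (via Jorvik)
Wendle: 21  (via Brook)
Dunly: 21  (via Brook)
Neston: 27  (via Dunly)
Kelso: 31  (via Jorvik)
Shortest route: Arlen → Brook → Jorvik → Kelso = 31 min.

31 min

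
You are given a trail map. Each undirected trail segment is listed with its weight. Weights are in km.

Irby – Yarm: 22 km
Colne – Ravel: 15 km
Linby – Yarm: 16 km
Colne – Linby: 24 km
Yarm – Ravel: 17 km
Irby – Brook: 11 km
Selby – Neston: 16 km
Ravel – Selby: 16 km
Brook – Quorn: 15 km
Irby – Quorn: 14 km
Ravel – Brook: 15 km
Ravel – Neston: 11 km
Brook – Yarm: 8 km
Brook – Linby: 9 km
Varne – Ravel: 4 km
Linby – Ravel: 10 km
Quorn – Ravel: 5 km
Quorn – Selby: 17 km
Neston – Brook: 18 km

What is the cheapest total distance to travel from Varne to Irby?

23 km

Enumerating some paths:
Varne - Ravel - Quorn - Irby: 4+5+14 = 23
Varne - Ravel - Brook - Irby: 4+15+11 = 30
Cheapest is Varne - Ravel - Quorn - Irby at 23 km.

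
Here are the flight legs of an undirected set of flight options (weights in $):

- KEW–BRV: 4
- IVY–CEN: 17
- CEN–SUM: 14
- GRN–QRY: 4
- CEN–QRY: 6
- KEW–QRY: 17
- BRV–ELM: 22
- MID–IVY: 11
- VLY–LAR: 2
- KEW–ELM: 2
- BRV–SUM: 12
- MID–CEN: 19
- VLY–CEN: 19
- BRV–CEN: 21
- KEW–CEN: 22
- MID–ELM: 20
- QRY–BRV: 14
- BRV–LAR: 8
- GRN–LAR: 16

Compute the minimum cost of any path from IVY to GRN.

$27

Running Dijkstra from IVY:
IVY: 0
MID: 11  (via IVY)
CEN: 17  (via IVY)
QRY: 23  (via CEN)
GRN: 27  (via QRY)
Shortest route: IVY → CEN → QRY → GRN = $27.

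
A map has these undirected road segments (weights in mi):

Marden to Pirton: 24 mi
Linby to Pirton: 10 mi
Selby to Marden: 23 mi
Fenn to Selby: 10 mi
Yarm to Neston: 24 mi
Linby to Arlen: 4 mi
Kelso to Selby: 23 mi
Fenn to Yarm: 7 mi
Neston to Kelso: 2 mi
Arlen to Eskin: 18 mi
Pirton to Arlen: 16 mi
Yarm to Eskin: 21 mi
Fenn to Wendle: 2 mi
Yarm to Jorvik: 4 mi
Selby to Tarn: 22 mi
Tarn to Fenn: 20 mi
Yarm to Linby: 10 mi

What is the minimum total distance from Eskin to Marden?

Enumerating some paths:
Eskin–Arlen–Linby–Pirton–Marden: 18+4+10+24 = 56
Eskin–Arlen–Pirton–Marden: 18+16+24 = 58
Cheapest is Eskin–Arlen–Linby–Pirton–Marden at 56 mi.

56 mi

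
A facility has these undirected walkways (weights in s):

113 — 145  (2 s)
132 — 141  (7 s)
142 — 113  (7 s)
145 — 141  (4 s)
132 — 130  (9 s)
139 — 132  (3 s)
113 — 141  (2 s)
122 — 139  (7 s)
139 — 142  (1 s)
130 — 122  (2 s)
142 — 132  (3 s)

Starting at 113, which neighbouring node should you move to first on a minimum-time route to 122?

Enumerating some paths:
113 - 142 - 139 - 122: 7+1+7 = 15
113 - 141 - 132 - 139 - 122: 2+7+3+7 = 19
113 - 141 - 132 - 142 - 139 - 122: 2+7+3+1+7 = 20
113 - 141 - 132 - 130 - 122: 2+7+9+2 = 20
The minimum is 15 s via 113 - 142 - 139 - 122.
So from 113 the first move is to 142.

142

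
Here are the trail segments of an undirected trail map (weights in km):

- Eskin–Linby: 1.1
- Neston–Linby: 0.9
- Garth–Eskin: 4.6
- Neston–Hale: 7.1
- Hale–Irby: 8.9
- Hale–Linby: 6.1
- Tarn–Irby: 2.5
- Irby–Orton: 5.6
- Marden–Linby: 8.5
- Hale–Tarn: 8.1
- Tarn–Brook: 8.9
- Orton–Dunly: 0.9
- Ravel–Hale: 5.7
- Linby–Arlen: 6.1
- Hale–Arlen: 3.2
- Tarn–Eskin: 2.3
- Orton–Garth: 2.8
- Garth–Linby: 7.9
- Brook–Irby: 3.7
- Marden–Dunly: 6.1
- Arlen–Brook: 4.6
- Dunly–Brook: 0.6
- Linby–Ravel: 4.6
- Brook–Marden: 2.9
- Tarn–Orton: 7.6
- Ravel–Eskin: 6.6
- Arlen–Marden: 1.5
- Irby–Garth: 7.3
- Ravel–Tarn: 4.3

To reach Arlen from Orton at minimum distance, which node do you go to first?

Dunly

Enumerating some paths:
Orton–Dunly–Brook–Arlen: 0.9+0.6+4.6 = 6.1
Orton–Dunly–Marden–Arlen: 0.9+6.1+1.5 = 8.5
Orton–Dunly–Brook–Marden–Arlen: 0.9+0.6+2.9+1.5 = 5.9
Cheapest is Orton–Dunly–Brook–Marden–Arlen at 5.9 km.
So from Orton the first move is to Dunly.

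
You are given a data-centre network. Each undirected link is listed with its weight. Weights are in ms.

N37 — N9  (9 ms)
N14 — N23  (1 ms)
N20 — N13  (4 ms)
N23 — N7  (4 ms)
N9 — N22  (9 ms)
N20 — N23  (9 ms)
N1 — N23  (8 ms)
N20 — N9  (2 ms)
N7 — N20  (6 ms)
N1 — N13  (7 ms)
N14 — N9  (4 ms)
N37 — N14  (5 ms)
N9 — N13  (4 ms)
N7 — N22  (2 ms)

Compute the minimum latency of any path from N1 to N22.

14 ms

Shortest distances from N1:
N1: 0
N13: 7  (via N1)
N23: 8  (via N1)
N14: 9  (via N23)
N9: 11  (via N13)
N20: 11  (via N13)
N7: 12  (via N23)
N37: 14  (via N14)
N22: 14  (via N7)
Shortest route: N1 → N23 → N7 → N22 = 14 ms.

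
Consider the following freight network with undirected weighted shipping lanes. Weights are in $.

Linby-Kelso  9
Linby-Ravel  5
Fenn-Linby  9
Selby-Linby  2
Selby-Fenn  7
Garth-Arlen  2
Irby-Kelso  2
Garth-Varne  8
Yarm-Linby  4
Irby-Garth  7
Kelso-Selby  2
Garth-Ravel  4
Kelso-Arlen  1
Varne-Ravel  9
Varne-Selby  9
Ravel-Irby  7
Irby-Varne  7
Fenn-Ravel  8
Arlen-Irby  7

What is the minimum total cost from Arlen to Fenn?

Compare a few routes:
Arlen → Irby → Kelso → Selby → Fenn: 7+2+2+7 = 18
Arlen → Kelso → Selby → Linby → Fenn: 1+2+2+9 = 14
Arlen → Kelso → Selby → Fenn: 1+2+7 = 10
Arlen → Garth → Ravel → Fenn: 2+4+8 = 14
The minimum is $10 via Arlen → Kelso → Selby → Fenn.

$10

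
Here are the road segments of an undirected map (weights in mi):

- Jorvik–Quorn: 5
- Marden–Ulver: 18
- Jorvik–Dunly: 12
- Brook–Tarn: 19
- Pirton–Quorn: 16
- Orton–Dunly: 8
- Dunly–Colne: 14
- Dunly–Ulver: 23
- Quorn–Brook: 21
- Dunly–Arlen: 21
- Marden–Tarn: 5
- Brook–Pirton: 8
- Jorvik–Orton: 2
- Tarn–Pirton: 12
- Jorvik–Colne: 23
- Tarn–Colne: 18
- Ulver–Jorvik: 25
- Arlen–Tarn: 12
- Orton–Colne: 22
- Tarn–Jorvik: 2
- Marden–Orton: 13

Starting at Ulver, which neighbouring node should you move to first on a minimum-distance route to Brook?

Marden

Candidate routes:
Ulver - Jorvik - Tarn - Brook: 25+2+19 = 46
Ulver - Marden - Tarn - Brook: 18+5+19 = 42
Ulver - Marden - Tarn - Pirton - Brook: 18+5+12+8 = 43
Ulver - Jorvik - Tarn - Pirton - Brook: 25+2+12+8 = 47
The minimum is 42 mi via Ulver - Marden - Tarn - Brook.
So from Ulver the first move is to Marden.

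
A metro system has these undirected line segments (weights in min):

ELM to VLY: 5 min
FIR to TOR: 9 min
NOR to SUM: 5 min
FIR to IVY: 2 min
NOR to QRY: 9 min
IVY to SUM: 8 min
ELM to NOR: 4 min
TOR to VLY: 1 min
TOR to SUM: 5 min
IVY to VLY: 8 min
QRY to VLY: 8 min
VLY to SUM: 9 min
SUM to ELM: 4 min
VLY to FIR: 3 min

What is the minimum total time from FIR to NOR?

Running Dijkstra from FIR:
FIR: 0
IVY: 2  (via FIR)
VLY: 3  (via FIR)
TOR: 4  (via VLY)
ELM: 8  (via VLY)
SUM: 9  (via TOR)
QRY: 11  (via VLY)
NOR: 12  (via ELM)
Shortest route: FIR → VLY → ELM → NOR = 12 min.

12 min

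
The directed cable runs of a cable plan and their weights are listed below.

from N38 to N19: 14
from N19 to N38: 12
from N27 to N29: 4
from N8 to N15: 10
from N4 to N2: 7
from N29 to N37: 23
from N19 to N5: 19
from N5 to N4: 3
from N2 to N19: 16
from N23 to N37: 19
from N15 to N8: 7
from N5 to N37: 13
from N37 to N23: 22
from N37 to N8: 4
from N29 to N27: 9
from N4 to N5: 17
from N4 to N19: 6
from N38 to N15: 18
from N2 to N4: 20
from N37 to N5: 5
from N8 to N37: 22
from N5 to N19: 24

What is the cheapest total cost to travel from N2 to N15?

Compare a few routes:
N2 → N4 → N19 → N38 → N15: 20+6+12+18 = 56
N2 → N19 → N5 → N37 → N8 → N15: 16+19+13+4+10 = 62
N2 → N19 → N38 → N15: 16+12+18 = 46
Cheapest is N2 → N19 → N38 → N15 at 46.

46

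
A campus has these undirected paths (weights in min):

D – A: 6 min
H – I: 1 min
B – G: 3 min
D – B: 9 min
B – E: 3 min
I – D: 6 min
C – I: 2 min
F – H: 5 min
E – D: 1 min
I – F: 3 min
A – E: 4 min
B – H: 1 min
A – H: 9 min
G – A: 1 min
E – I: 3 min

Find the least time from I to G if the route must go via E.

8 min

Shortest I→E: I–E = 3
Best E to G: E–A–G costing 5
Total via E: 3 + 5 = 8 min.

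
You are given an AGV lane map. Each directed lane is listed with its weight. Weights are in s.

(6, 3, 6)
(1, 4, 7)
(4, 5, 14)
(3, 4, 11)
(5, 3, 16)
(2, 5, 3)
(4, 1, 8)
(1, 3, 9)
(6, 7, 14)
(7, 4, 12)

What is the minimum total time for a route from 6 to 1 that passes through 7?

Best 6 to 7: 6–7 costing 14
Best 7 to 1: 7–4–1 costing 20
Total via 7: 14 + 20 = 34 s.

34 s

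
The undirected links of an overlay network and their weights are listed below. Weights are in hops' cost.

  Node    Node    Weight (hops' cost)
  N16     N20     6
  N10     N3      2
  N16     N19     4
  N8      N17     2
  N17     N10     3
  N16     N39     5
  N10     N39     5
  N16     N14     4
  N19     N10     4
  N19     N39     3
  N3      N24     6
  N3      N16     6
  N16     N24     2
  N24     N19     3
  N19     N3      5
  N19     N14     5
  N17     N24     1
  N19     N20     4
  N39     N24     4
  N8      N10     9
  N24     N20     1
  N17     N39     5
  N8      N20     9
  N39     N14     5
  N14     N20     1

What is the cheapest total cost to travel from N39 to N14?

5 hops' cost

Candidate routes:
N39 → N14: 5 = 5
N39 → N17 → N24 → N20 → N14: 5+1+1+1 = 8
N39 → N24 → N20 → N14: 4+1+1 = 6
N39 → N19 → N20 → N14: 3+4+1 = 8
Cheapest is N39 → N14 at 5 hops' cost.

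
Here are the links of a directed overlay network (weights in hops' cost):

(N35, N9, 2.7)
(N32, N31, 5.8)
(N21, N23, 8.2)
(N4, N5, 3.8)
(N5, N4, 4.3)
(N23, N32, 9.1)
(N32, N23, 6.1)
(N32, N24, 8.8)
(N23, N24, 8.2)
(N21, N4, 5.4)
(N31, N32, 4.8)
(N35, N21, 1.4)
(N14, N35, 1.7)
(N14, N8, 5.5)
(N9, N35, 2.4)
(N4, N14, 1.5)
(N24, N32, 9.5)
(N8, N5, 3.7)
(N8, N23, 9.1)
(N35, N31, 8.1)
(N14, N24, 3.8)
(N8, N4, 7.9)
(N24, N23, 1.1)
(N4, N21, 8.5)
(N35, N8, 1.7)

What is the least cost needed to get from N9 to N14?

10.7 hops' cost

Shortest distances from N9:
N9: 0
N35: 2.4  (via N9)
N21: 3.8  (via N35)
N8: 4.1  (via N35)
N5: 7.8  (via N8)
N4: 9.2  (via N21)
N31: 10.5  (via N35)
N14: 10.7  (via N4)
Shortest route: N9–N35–N21–N4–N14 = 10.7 hops' cost.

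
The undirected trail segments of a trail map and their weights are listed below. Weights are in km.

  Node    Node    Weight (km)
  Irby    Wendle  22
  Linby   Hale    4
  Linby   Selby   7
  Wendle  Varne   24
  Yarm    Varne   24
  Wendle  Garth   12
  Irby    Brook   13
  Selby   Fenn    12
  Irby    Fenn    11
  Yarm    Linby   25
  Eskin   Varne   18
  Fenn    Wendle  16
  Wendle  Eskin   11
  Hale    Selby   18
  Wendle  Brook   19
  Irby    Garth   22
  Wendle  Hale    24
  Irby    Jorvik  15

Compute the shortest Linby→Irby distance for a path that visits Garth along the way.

Best Linby to Garth: Linby–Hale–Wendle–Garth costing 40
Best Garth to Irby: Garth–Irby costing 22
Total via Garth: 40 + 22 = 62 km.

62 km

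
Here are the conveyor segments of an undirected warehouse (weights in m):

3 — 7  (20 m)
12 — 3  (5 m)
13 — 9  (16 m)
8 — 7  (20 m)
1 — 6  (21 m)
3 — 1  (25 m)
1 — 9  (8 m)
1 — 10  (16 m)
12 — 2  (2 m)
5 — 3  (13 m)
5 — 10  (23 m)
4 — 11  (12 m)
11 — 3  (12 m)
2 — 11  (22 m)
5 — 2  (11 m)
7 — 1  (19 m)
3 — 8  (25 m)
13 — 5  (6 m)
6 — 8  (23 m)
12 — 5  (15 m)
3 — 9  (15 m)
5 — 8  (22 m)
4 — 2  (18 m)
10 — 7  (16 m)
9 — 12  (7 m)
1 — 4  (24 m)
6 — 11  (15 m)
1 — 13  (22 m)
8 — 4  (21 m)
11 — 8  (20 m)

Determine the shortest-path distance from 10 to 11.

48 m

Settle nodes by increasing distance from 10:
10: 0
1: 16  (via 10)
7: 16  (via 10)
5: 23  (via 10)
9: 24  (via 1)
13: 29  (via 5)
12: 31  (via 9)
2: 33  (via 12)
3: 36  (via 7)
8: 36  (via 7)
6: 37  (via 1)
4: 40  (via 1)
11: 48  (via 3)
Shortest route: 10–7–3–11 = 48 m.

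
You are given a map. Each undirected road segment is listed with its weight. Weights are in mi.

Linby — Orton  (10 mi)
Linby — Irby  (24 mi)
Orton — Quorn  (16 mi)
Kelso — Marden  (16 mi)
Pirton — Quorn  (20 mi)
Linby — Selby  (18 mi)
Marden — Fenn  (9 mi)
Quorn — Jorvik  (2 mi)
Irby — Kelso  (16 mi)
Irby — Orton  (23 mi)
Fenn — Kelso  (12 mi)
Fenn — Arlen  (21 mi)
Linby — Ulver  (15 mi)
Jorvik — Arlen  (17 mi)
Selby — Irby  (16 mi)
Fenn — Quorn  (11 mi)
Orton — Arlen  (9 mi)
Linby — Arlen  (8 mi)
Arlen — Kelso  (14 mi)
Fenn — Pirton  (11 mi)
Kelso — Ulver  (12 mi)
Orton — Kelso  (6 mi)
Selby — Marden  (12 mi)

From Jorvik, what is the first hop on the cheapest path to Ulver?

Candidate routes:
Jorvik - Quorn - Orton - Kelso - Ulver: 2+16+6+12 = 36
Jorvik - Quorn - Fenn - Kelso - Ulver: 2+11+12+12 = 37
Jorvik - Arlen - Linby - Ulver: 17+8+15 = 40
The minimum is 36 mi via Jorvik - Quorn - Orton - Kelso - Ulver.
So from Jorvik the first move is to Quorn.

Quorn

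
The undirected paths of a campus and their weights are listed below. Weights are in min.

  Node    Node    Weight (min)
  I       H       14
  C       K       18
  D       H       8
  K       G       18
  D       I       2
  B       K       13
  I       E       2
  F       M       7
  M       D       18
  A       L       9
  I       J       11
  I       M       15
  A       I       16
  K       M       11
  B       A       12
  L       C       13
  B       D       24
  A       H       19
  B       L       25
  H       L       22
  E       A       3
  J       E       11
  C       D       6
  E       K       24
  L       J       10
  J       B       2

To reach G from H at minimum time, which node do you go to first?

D

Candidate routes:
H–D–I–J–B–K–G: 8+2+11+2+13+18 = 54
H–D–C–K–G: 8+6+18+18 = 50
Cheapest is H–D–C–K–G at 50 min.
So from H the first move is to D.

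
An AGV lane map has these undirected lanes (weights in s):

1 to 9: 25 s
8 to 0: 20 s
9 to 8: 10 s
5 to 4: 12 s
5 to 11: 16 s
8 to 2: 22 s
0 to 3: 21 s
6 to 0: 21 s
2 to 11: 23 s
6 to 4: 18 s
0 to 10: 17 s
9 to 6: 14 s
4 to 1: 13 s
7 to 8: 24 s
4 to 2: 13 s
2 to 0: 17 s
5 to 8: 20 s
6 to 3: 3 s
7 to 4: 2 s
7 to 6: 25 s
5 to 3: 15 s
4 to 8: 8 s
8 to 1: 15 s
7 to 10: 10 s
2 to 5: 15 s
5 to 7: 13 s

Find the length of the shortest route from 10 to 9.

30 s

Candidate routes:
10 → 0 → 8 → 9: 17+20+10 = 47
10 → 7 → 8 → 9: 10+24+10 = 44
10 → 7 → 4 → 6 → 9: 10+2+18+14 = 44
10 → 7 → 4 → 8 → 9: 10+2+8+10 = 30
Cheapest is 10 → 7 → 4 → 8 → 9 at 30 s.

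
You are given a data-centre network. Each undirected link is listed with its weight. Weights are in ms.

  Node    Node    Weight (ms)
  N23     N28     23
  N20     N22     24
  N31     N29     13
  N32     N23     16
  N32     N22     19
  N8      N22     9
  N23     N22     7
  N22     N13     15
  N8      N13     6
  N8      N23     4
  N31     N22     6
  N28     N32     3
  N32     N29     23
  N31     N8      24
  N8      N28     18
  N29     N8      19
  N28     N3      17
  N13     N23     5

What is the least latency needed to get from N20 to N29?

Compare a few routes:
N20 → N22 → N31 → N29: 24+6+13 = 43
N20 → N22 → N8 → N29: 24+9+19 = 52
The minimum is 43 ms via N20 → N22 → N31 → N29.

43 ms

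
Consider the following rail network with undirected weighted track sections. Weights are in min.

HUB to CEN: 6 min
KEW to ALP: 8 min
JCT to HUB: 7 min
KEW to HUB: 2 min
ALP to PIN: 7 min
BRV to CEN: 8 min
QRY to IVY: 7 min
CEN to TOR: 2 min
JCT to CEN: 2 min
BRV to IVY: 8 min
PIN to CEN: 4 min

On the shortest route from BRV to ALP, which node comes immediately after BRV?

Enumerating some paths:
BRV–CEN–HUB–KEW–ALP: 8+6+2+8 = 24
BRV–CEN–PIN–ALP: 8+4+7 = 19
The minimum is 19 min via BRV–CEN–PIN–ALP.
So from BRV the first move is to CEN.

CEN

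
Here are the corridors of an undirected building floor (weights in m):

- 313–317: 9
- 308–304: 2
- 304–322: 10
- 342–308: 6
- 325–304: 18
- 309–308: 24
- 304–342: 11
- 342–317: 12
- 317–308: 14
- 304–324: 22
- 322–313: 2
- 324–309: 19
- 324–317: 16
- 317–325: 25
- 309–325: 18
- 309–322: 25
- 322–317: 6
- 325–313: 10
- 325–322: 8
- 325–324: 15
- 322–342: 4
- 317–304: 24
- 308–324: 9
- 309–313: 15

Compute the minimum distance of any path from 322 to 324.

19 m

Enumerating some paths:
322 → 342 → 308 → 324: 4+6+9 = 19
322 → 304 → 308 → 324: 10+2+9 = 21
The minimum is 19 m via 322 → 342 → 308 → 324.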